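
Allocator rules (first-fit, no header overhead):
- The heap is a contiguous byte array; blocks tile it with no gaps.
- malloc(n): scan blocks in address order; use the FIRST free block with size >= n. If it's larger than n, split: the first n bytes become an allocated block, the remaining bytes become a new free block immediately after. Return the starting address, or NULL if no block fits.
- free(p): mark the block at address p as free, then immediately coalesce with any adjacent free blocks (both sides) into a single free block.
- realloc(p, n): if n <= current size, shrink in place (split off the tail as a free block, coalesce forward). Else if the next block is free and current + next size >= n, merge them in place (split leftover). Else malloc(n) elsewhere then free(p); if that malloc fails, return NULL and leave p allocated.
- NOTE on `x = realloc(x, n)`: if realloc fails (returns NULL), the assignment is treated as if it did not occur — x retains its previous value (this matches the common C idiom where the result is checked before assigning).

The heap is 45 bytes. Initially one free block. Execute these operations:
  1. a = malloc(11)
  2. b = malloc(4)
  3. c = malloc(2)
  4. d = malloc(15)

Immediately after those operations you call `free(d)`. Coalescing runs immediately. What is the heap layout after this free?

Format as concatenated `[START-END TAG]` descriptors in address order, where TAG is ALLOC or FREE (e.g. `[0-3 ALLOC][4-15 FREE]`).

Op 1: a = malloc(11) -> a = 0; heap: [0-10 ALLOC][11-44 FREE]
Op 2: b = malloc(4) -> b = 11; heap: [0-10 ALLOC][11-14 ALLOC][15-44 FREE]
Op 3: c = malloc(2) -> c = 15; heap: [0-10 ALLOC][11-14 ALLOC][15-16 ALLOC][17-44 FREE]
Op 4: d = malloc(15) -> d = 17; heap: [0-10 ALLOC][11-14 ALLOC][15-16 ALLOC][17-31 ALLOC][32-44 FREE]
free(d): d = 17 -> block [17-31 ALLOC]; mark free, coalesce with adjacent free neighbors -> [0-10 ALLOC][11-14 ALLOC][15-16 ALLOC][17-44 FREE]

Answer: [0-10 ALLOC][11-14 ALLOC][15-16 ALLOC][17-44 FREE]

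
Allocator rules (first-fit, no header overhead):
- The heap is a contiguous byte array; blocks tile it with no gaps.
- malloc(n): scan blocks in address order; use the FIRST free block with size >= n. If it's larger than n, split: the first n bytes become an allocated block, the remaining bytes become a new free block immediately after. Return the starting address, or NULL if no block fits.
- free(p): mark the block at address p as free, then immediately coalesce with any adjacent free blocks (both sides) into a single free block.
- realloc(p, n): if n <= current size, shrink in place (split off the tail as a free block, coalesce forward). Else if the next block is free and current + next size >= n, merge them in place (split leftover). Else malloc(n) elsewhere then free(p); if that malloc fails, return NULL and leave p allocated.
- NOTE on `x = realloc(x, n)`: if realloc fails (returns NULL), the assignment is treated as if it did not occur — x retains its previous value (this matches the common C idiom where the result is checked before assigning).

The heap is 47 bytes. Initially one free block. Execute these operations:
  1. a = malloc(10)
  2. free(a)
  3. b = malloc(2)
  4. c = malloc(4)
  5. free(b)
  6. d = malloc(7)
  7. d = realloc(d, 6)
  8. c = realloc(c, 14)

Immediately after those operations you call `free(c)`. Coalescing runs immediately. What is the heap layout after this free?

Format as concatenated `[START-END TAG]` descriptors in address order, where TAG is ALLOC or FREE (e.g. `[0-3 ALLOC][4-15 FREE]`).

Answer: [0-5 FREE][6-11 ALLOC][12-46 FREE]

Derivation:
Op 1: a = malloc(10) -> a = 0; heap: [0-9 ALLOC][10-46 FREE]
Op 2: free(a) -> (freed a); heap: [0-46 FREE]
Op 3: b = malloc(2) -> b = 0; heap: [0-1 ALLOC][2-46 FREE]
Op 4: c = malloc(4) -> c = 2; heap: [0-1 ALLOC][2-5 ALLOC][6-46 FREE]
Op 5: free(b) -> (freed b); heap: [0-1 FREE][2-5 ALLOC][6-46 FREE]
Op 6: d = malloc(7) -> d = 6; heap: [0-1 FREE][2-5 ALLOC][6-12 ALLOC][13-46 FREE]
Op 7: d = realloc(d, 6) -> d = 6; heap: [0-1 FREE][2-5 ALLOC][6-11 ALLOC][12-46 FREE]
Op 8: c = realloc(c, 14) -> c = 12; heap: [0-5 FREE][6-11 ALLOC][12-25 ALLOC][26-46 FREE]
free(c): c = 12 -> block [12-25 ALLOC]; mark free, coalesce with adjacent free neighbors -> [0-5 FREE][6-11 ALLOC][12-46 FREE]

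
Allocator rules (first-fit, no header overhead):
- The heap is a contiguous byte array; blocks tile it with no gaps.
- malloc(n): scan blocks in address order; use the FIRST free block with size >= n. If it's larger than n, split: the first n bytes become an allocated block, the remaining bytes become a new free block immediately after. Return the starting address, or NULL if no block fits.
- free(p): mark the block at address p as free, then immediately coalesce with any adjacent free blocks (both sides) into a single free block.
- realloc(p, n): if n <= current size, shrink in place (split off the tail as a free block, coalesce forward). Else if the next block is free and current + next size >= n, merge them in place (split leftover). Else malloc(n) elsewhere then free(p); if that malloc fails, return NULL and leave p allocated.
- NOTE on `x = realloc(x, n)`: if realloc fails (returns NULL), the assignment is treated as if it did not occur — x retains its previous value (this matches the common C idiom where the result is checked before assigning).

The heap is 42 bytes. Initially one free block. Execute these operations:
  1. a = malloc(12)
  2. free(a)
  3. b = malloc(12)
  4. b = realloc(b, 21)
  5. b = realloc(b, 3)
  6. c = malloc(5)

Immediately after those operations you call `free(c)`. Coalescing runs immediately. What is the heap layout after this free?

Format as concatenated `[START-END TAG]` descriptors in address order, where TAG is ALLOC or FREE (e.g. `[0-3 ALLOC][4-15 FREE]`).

Op 1: a = malloc(12) -> a = 0; heap: [0-11 ALLOC][12-41 FREE]
Op 2: free(a) -> (freed a); heap: [0-41 FREE]
Op 3: b = malloc(12) -> b = 0; heap: [0-11 ALLOC][12-41 FREE]
Op 4: b = realloc(b, 21) -> b = 0; heap: [0-20 ALLOC][21-41 FREE]
Op 5: b = realloc(b, 3) -> b = 0; heap: [0-2 ALLOC][3-41 FREE]
Op 6: c = malloc(5) -> c = 3; heap: [0-2 ALLOC][3-7 ALLOC][8-41 FREE]
free(c): c = 3 -> block [3-7 ALLOC]; mark free, coalesce with adjacent free neighbors -> [0-2 ALLOC][3-41 FREE]

Answer: [0-2 ALLOC][3-41 FREE]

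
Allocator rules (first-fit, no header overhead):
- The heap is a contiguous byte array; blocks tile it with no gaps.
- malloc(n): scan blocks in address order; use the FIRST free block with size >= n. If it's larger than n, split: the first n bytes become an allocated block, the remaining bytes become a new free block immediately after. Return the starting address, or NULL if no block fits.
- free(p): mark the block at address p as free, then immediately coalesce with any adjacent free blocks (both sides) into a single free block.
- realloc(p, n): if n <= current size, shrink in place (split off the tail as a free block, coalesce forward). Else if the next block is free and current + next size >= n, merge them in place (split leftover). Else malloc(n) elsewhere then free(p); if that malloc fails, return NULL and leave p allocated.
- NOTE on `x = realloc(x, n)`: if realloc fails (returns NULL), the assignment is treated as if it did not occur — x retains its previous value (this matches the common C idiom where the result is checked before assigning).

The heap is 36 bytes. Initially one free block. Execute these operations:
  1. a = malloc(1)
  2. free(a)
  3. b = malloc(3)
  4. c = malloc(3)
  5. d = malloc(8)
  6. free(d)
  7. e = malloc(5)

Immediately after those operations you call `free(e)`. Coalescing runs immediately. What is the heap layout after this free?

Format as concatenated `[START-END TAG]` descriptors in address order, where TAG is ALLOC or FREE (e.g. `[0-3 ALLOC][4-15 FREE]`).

Answer: [0-2 ALLOC][3-5 ALLOC][6-35 FREE]

Derivation:
Op 1: a = malloc(1) -> a = 0; heap: [0-0 ALLOC][1-35 FREE]
Op 2: free(a) -> (freed a); heap: [0-35 FREE]
Op 3: b = malloc(3) -> b = 0; heap: [0-2 ALLOC][3-35 FREE]
Op 4: c = malloc(3) -> c = 3; heap: [0-2 ALLOC][3-5 ALLOC][6-35 FREE]
Op 5: d = malloc(8) -> d = 6; heap: [0-2 ALLOC][3-5 ALLOC][6-13 ALLOC][14-35 FREE]
Op 6: free(d) -> (freed d); heap: [0-2 ALLOC][3-5 ALLOC][6-35 FREE]
Op 7: e = malloc(5) -> e = 6; heap: [0-2 ALLOC][3-5 ALLOC][6-10 ALLOC][11-35 FREE]
free(e): e = 6 -> block [6-10 ALLOC]; mark free, coalesce with adjacent free neighbors -> [0-2 ALLOC][3-5 ALLOC][6-35 FREE]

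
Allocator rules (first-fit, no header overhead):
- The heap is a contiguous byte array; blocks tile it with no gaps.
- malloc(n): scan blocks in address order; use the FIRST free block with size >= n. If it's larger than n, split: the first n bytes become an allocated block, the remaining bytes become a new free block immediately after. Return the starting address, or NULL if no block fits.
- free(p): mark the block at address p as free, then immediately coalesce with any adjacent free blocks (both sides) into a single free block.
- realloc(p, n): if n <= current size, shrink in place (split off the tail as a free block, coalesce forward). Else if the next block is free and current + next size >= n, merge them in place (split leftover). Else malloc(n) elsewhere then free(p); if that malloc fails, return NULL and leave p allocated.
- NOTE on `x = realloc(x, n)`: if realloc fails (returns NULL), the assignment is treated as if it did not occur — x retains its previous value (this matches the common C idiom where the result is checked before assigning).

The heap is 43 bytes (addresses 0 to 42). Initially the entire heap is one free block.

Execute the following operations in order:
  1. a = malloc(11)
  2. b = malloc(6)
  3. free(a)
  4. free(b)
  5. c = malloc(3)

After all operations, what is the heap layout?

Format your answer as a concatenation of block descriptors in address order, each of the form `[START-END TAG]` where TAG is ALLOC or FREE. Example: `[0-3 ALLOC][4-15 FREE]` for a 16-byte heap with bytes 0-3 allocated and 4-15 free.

Op 1: a = malloc(11) -> a = 0; heap: [0-10 ALLOC][11-42 FREE]
Op 2: b = malloc(6) -> b = 11; heap: [0-10 ALLOC][11-16 ALLOC][17-42 FREE]
Op 3: free(a) -> (freed a); heap: [0-10 FREE][11-16 ALLOC][17-42 FREE]
Op 4: free(b) -> (freed b); heap: [0-42 FREE]
Op 5: c = malloc(3) -> c = 0; heap: [0-2 ALLOC][3-42 FREE]

Answer: [0-2 ALLOC][3-42 FREE]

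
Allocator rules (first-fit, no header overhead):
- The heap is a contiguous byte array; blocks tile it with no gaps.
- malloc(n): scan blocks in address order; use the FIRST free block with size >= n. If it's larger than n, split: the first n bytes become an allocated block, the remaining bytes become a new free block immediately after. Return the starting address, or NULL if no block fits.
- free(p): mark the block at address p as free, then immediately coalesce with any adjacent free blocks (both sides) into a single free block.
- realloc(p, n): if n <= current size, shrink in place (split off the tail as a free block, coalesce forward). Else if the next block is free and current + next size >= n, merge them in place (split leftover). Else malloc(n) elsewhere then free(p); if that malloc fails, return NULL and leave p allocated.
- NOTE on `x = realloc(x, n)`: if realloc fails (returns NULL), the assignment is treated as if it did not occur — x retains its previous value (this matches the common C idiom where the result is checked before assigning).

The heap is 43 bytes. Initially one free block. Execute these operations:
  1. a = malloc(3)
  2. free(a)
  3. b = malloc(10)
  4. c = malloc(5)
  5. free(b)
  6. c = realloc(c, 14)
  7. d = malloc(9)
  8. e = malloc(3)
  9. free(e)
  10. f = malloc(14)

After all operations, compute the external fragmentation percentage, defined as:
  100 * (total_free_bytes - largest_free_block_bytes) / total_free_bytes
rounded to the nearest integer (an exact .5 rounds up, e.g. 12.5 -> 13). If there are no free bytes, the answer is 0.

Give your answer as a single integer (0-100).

Op 1: a = malloc(3) -> a = 0; heap: [0-2 ALLOC][3-42 FREE]
Op 2: free(a) -> (freed a); heap: [0-42 FREE]
Op 3: b = malloc(10) -> b = 0; heap: [0-9 ALLOC][10-42 FREE]
Op 4: c = malloc(5) -> c = 10; heap: [0-9 ALLOC][10-14 ALLOC][15-42 FREE]
Op 5: free(b) -> (freed b); heap: [0-9 FREE][10-14 ALLOC][15-42 FREE]
Op 6: c = realloc(c, 14) -> c = 10; heap: [0-9 FREE][10-23 ALLOC][24-42 FREE]
Op 7: d = malloc(9) -> d = 0; heap: [0-8 ALLOC][9-9 FREE][10-23 ALLOC][24-42 FREE]
Op 8: e = malloc(3) -> e = 24; heap: [0-8 ALLOC][9-9 FREE][10-23 ALLOC][24-26 ALLOC][27-42 FREE]
Op 9: free(e) -> (freed e); heap: [0-8 ALLOC][9-9 FREE][10-23 ALLOC][24-42 FREE]
Op 10: f = malloc(14) -> f = 24; heap: [0-8 ALLOC][9-9 FREE][10-23 ALLOC][24-37 ALLOC][38-42 FREE]
Free blocks: [1 5] total_free=6 largest=5 -> 100*(6-5)/6 = 100/6 ≈ 16.667 -> rounds to 17

Answer: 17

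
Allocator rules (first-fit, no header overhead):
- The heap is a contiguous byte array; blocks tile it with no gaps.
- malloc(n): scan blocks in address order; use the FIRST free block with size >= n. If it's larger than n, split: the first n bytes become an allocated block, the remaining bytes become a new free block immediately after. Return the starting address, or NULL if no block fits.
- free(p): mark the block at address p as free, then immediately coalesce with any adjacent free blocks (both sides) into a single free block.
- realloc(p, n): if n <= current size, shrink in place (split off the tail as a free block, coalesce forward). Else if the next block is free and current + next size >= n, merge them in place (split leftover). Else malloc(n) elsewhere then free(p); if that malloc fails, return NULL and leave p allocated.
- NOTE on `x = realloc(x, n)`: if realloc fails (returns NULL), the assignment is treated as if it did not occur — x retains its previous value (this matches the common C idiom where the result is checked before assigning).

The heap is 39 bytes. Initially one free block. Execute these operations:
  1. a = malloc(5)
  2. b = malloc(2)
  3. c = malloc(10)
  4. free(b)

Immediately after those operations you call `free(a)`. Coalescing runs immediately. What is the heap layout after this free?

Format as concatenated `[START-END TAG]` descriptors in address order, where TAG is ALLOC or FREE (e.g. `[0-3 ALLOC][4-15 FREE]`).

Op 1: a = malloc(5) -> a = 0; heap: [0-4 ALLOC][5-38 FREE]
Op 2: b = malloc(2) -> b = 5; heap: [0-4 ALLOC][5-6 ALLOC][7-38 FREE]
Op 3: c = malloc(10) -> c = 7; heap: [0-4 ALLOC][5-6 ALLOC][7-16 ALLOC][17-38 FREE]
Op 4: free(b) -> (freed b); heap: [0-4 ALLOC][5-6 FREE][7-16 ALLOC][17-38 FREE]
free(a): a = 0 -> block [0-4 ALLOC]; mark free, coalesce with adjacent free neighbors -> [0-6 FREE][7-16 ALLOC][17-38 FREE]

Answer: [0-6 FREE][7-16 ALLOC][17-38 FREE]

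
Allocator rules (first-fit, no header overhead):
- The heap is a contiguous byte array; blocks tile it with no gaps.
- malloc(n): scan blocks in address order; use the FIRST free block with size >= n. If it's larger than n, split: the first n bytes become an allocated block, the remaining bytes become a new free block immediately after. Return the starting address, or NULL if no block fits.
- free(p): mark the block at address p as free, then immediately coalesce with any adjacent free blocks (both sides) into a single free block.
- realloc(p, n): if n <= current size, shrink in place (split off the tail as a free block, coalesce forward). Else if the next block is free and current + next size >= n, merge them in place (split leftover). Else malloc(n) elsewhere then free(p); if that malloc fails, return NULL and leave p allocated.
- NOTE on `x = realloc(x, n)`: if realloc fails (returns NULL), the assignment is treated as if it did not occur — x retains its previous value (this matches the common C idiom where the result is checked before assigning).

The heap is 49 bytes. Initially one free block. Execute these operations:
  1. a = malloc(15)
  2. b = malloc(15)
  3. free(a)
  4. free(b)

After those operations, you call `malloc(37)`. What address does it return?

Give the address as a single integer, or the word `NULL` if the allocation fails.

Answer: 0

Derivation:
Op 1: a = malloc(15) -> a = 0; heap: [0-14 ALLOC][15-48 FREE]
Op 2: b = malloc(15) -> b = 15; heap: [0-14 ALLOC][15-29 ALLOC][30-48 FREE]
Op 3: free(a) -> (freed a); heap: [0-14 FREE][15-29 ALLOC][30-48 FREE]
Op 4: free(b) -> (freed b); heap: [0-48 FREE]
malloc(37): first-fit scan over [0-48 FREE] -> 0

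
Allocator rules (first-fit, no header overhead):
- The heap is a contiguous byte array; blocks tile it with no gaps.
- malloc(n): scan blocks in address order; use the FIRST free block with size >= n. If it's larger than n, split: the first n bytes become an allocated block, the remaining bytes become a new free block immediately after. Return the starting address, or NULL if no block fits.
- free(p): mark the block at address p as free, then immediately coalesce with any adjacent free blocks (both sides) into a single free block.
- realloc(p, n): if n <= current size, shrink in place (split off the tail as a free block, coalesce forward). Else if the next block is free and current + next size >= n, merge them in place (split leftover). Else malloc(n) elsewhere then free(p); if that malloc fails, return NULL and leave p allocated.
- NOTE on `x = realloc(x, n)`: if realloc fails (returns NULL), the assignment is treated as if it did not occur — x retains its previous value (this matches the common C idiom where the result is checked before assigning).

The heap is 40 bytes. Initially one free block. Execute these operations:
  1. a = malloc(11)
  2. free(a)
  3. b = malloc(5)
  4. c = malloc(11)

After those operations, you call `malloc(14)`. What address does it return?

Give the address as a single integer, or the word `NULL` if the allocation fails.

Op 1: a = malloc(11) -> a = 0; heap: [0-10 ALLOC][11-39 FREE]
Op 2: free(a) -> (freed a); heap: [0-39 FREE]
Op 3: b = malloc(5) -> b = 0; heap: [0-4 ALLOC][5-39 FREE]
Op 4: c = malloc(11) -> c = 5; heap: [0-4 ALLOC][5-15 ALLOC][16-39 FREE]
malloc(14): first-fit scan over [0-4 ALLOC][5-15 ALLOC][16-39 FREE] -> 16

Answer: 16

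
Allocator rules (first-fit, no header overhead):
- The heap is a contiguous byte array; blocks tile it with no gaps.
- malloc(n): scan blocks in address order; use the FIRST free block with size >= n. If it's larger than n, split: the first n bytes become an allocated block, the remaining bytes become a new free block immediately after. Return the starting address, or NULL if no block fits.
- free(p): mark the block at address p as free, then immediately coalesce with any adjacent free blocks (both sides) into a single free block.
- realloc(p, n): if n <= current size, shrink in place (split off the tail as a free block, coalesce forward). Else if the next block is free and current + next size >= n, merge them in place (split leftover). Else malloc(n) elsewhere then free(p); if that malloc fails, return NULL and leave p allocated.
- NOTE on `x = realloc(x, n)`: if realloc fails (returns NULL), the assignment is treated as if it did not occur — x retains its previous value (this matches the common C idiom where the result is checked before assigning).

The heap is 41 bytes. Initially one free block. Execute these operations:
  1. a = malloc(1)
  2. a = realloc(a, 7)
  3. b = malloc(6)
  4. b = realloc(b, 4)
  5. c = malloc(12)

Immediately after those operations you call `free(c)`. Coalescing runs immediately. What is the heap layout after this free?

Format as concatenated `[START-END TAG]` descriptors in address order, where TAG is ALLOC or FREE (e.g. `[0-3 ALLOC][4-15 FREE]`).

Answer: [0-6 ALLOC][7-10 ALLOC][11-40 FREE]

Derivation:
Op 1: a = malloc(1) -> a = 0; heap: [0-0 ALLOC][1-40 FREE]
Op 2: a = realloc(a, 7) -> a = 0; heap: [0-6 ALLOC][7-40 FREE]
Op 3: b = malloc(6) -> b = 7; heap: [0-6 ALLOC][7-12 ALLOC][13-40 FREE]
Op 4: b = realloc(b, 4) -> b = 7; heap: [0-6 ALLOC][7-10 ALLOC][11-40 FREE]
Op 5: c = malloc(12) -> c = 11; heap: [0-6 ALLOC][7-10 ALLOC][11-22 ALLOC][23-40 FREE]
free(c): c = 11 -> block [11-22 ALLOC]; mark free, coalesce with adjacent free neighbors -> [0-6 ALLOC][7-10 ALLOC][11-40 FREE]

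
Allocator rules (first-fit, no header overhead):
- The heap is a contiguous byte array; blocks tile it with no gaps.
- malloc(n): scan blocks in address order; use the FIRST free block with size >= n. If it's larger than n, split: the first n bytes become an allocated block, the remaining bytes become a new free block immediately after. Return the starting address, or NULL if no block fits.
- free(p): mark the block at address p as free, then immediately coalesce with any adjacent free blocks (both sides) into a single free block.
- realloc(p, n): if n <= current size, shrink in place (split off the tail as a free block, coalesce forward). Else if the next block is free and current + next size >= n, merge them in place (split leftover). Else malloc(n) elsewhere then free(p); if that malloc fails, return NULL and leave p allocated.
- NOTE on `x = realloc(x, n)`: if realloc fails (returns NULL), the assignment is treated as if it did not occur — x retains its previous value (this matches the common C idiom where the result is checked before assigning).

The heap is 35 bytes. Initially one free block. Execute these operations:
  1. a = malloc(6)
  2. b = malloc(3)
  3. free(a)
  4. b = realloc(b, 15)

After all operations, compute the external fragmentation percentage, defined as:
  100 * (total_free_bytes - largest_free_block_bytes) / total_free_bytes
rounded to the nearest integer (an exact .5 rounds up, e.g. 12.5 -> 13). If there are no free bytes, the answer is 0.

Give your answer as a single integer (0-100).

Op 1: a = malloc(6) -> a = 0; heap: [0-5 ALLOC][6-34 FREE]
Op 2: b = malloc(3) -> b = 6; heap: [0-5 ALLOC][6-8 ALLOC][9-34 FREE]
Op 3: free(a) -> (freed a); heap: [0-5 FREE][6-8 ALLOC][9-34 FREE]
Op 4: b = realloc(b, 15) -> b = 6; heap: [0-5 FREE][6-20 ALLOC][21-34 FREE]
Free blocks: [6 14] total_free=20 largest=14 -> 100*(20-14)/20 = 600/20 = 30

Answer: 30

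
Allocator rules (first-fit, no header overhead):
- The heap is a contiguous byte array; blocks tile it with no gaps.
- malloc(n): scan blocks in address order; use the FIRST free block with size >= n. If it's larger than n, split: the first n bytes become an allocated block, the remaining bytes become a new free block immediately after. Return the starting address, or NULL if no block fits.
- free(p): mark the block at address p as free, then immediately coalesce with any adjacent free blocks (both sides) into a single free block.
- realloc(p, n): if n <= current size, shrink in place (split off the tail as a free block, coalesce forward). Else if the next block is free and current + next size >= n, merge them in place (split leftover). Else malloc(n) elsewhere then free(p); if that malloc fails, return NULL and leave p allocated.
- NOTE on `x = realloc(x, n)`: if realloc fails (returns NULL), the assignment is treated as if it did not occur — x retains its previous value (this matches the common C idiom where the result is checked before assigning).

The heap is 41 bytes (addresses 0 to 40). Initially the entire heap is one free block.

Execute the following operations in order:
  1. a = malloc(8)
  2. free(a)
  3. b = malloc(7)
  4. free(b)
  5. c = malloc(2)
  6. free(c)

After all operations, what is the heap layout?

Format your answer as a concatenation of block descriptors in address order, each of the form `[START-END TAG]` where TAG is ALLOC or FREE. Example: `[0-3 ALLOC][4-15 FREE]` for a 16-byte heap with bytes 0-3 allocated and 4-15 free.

Answer: [0-40 FREE]

Derivation:
Op 1: a = malloc(8) -> a = 0; heap: [0-7 ALLOC][8-40 FREE]
Op 2: free(a) -> (freed a); heap: [0-40 FREE]
Op 3: b = malloc(7) -> b = 0; heap: [0-6 ALLOC][7-40 FREE]
Op 4: free(b) -> (freed b); heap: [0-40 FREE]
Op 5: c = malloc(2) -> c = 0; heap: [0-1 ALLOC][2-40 FREE]
Op 6: free(c) -> (freed c); heap: [0-40 FREE]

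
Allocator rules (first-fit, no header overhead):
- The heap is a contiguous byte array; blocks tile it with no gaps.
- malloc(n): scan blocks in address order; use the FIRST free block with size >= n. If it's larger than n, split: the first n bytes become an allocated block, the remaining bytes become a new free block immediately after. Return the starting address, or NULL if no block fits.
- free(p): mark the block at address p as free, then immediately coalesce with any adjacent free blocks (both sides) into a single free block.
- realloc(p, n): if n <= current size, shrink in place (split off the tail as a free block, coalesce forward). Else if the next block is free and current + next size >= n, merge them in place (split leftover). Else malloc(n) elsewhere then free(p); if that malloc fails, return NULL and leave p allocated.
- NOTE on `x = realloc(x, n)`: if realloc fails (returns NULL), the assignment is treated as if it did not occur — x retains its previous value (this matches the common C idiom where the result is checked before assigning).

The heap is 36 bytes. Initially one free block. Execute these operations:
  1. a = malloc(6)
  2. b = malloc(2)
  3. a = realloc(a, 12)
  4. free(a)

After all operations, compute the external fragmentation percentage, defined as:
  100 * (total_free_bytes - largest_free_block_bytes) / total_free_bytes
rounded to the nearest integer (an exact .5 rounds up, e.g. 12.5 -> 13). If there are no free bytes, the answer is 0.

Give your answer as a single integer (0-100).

Answer: 18

Derivation:
Op 1: a = malloc(6) -> a = 0; heap: [0-5 ALLOC][6-35 FREE]
Op 2: b = malloc(2) -> b = 6; heap: [0-5 ALLOC][6-7 ALLOC][8-35 FREE]
Op 3: a = realloc(a, 12) -> a = 8; heap: [0-5 FREE][6-7 ALLOC][8-19 ALLOC][20-35 FREE]
Op 4: free(a) -> (freed a); heap: [0-5 FREE][6-7 ALLOC][8-35 FREE]
Free blocks: [6 28] total_free=34 largest=28 -> 100*(34-28)/34 = 600/34 ≈ 17.647 -> rounds to 18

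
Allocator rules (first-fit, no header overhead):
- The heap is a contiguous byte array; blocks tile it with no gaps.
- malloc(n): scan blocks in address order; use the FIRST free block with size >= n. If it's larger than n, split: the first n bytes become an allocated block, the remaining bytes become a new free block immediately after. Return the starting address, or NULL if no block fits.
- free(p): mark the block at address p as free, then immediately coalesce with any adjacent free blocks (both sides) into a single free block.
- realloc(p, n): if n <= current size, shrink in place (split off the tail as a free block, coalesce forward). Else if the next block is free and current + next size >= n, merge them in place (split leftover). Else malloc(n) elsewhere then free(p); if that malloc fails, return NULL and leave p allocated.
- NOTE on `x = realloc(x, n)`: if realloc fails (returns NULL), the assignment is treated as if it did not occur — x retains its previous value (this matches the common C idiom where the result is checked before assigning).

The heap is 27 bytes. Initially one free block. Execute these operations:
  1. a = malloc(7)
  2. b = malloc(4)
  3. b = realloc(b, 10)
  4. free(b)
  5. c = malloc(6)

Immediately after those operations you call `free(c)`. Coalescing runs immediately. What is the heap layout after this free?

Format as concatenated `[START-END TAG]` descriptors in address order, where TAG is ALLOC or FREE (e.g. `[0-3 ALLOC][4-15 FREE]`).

Op 1: a = malloc(7) -> a = 0; heap: [0-6 ALLOC][7-26 FREE]
Op 2: b = malloc(4) -> b = 7; heap: [0-6 ALLOC][7-10 ALLOC][11-26 FREE]
Op 3: b = realloc(b, 10) -> b = 7; heap: [0-6 ALLOC][7-16 ALLOC][17-26 FREE]
Op 4: free(b) -> (freed b); heap: [0-6 ALLOC][7-26 FREE]
Op 5: c = malloc(6) -> c = 7; heap: [0-6 ALLOC][7-12 ALLOC][13-26 FREE]
free(c): c = 7 -> block [7-12 ALLOC]; mark free, coalesce with adjacent free neighbors -> [0-6 ALLOC][7-26 FREE]

Answer: [0-6 ALLOC][7-26 FREE]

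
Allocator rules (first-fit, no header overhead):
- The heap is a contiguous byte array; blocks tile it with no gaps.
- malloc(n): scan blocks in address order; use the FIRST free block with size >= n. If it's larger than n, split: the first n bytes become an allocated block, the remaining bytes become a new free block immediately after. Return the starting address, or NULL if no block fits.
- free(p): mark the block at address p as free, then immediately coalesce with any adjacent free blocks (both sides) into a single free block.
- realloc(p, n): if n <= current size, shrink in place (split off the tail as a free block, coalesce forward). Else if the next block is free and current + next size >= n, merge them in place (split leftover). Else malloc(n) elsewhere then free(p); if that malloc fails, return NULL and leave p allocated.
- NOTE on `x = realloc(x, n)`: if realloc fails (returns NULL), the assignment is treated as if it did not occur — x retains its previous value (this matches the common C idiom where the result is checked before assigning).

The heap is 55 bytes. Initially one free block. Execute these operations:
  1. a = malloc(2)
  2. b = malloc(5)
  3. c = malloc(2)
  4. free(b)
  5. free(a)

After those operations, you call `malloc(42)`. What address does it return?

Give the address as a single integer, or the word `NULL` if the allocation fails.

Op 1: a = malloc(2) -> a = 0; heap: [0-1 ALLOC][2-54 FREE]
Op 2: b = malloc(5) -> b = 2; heap: [0-1 ALLOC][2-6 ALLOC][7-54 FREE]
Op 3: c = malloc(2) -> c = 7; heap: [0-1 ALLOC][2-6 ALLOC][7-8 ALLOC][9-54 FREE]
Op 4: free(b) -> (freed b); heap: [0-1 ALLOC][2-6 FREE][7-8 ALLOC][9-54 FREE]
Op 5: free(a) -> (freed a); heap: [0-6 FREE][7-8 ALLOC][9-54 FREE]
malloc(42): first-fit scan over [0-6 FREE][7-8 ALLOC][9-54 FREE] -> 9

Answer: 9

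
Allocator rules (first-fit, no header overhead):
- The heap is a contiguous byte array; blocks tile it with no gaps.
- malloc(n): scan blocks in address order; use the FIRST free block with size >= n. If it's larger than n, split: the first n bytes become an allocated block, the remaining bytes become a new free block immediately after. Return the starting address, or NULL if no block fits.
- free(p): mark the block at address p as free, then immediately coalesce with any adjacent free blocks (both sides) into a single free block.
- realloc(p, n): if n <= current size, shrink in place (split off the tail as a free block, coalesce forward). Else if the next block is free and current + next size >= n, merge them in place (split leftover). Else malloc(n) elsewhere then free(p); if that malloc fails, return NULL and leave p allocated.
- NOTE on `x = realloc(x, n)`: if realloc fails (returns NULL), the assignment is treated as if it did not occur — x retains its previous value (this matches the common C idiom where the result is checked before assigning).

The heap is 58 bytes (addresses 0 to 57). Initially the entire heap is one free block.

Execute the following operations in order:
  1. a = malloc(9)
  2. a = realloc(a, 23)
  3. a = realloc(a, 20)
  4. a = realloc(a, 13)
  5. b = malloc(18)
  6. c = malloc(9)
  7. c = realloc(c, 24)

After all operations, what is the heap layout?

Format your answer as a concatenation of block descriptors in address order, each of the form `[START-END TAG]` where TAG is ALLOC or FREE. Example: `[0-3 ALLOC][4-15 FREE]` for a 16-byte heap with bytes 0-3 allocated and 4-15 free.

Answer: [0-12 ALLOC][13-30 ALLOC][31-54 ALLOC][55-57 FREE]

Derivation:
Op 1: a = malloc(9) -> a = 0; heap: [0-8 ALLOC][9-57 FREE]
Op 2: a = realloc(a, 23) -> a = 0; heap: [0-22 ALLOC][23-57 FREE]
Op 3: a = realloc(a, 20) -> a = 0; heap: [0-19 ALLOC][20-57 FREE]
Op 4: a = realloc(a, 13) -> a = 0; heap: [0-12 ALLOC][13-57 FREE]
Op 5: b = malloc(18) -> b = 13; heap: [0-12 ALLOC][13-30 ALLOC][31-57 FREE]
Op 6: c = malloc(9) -> c = 31; heap: [0-12 ALLOC][13-30 ALLOC][31-39 ALLOC][40-57 FREE]
Op 7: c = realloc(c, 24) -> c = 31; heap: [0-12 ALLOC][13-30 ALLOC][31-54 ALLOC][55-57 FREE]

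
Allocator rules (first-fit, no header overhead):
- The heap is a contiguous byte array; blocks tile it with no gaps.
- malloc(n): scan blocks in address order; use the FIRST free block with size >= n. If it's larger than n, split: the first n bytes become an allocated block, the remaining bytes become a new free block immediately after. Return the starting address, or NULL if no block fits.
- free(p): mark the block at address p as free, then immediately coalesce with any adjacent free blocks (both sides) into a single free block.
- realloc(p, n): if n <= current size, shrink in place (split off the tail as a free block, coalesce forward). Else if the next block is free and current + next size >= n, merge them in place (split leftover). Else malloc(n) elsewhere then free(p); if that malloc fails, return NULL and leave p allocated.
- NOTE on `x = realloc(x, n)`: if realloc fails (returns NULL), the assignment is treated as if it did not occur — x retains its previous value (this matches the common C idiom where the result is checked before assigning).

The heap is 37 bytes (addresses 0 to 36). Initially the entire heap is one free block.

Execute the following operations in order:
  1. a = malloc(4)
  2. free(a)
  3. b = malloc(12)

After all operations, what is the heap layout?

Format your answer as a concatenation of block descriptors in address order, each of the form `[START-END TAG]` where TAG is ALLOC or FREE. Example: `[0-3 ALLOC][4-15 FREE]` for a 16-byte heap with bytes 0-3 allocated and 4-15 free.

Op 1: a = malloc(4) -> a = 0; heap: [0-3 ALLOC][4-36 FREE]
Op 2: free(a) -> (freed a); heap: [0-36 FREE]
Op 3: b = malloc(12) -> b = 0; heap: [0-11 ALLOC][12-36 FREE]

Answer: [0-11 ALLOC][12-36 FREE]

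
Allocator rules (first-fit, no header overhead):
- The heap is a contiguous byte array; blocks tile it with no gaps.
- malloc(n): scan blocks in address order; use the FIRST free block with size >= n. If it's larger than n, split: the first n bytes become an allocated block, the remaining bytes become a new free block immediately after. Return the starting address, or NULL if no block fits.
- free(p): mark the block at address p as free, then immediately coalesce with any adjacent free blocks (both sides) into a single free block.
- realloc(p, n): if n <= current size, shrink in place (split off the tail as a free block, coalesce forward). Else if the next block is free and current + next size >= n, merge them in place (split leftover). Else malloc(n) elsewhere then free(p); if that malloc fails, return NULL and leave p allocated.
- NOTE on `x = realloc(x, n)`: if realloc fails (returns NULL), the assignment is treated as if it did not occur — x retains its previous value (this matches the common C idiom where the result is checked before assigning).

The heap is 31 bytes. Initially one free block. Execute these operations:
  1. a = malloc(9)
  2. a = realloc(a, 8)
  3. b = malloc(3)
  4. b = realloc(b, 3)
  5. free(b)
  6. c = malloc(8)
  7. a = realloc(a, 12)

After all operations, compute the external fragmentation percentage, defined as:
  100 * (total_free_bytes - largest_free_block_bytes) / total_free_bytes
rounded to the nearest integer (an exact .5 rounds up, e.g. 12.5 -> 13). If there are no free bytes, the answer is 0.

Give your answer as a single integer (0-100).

Answer: 27

Derivation:
Op 1: a = malloc(9) -> a = 0; heap: [0-8 ALLOC][9-30 FREE]
Op 2: a = realloc(a, 8) -> a = 0; heap: [0-7 ALLOC][8-30 FREE]
Op 3: b = malloc(3) -> b = 8; heap: [0-7 ALLOC][8-10 ALLOC][11-30 FREE]
Op 4: b = realloc(b, 3) -> b = 8; heap: [0-7 ALLOC][8-10 ALLOC][11-30 FREE]
Op 5: free(b) -> (freed b); heap: [0-7 ALLOC][8-30 FREE]
Op 6: c = malloc(8) -> c = 8; heap: [0-7 ALLOC][8-15 ALLOC][16-30 FREE]
Op 7: a = realloc(a, 12) -> a = 16; heap: [0-7 FREE][8-15 ALLOC][16-27 ALLOC][28-30 FREE]
Free blocks: [8 3] total_free=11 largest=8 -> 100*(11-8)/11 = 300/11 ≈ 27.273 -> rounds to 27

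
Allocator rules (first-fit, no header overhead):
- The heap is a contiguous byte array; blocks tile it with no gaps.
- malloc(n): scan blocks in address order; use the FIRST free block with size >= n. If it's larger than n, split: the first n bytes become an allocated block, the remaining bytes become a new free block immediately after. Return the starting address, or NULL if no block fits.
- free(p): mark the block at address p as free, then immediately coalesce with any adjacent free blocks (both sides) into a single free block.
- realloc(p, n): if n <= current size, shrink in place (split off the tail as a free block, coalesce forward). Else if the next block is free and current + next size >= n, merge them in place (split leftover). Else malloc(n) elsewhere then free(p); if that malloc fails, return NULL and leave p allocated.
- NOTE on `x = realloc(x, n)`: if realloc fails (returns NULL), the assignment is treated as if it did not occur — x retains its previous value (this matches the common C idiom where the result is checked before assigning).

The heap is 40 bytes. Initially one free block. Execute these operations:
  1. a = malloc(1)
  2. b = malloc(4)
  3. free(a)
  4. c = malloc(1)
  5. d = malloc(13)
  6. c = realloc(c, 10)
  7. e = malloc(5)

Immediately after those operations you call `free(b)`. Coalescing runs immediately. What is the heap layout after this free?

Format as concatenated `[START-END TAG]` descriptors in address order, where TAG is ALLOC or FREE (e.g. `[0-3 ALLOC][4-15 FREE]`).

Op 1: a = malloc(1) -> a = 0; heap: [0-0 ALLOC][1-39 FREE]
Op 2: b = malloc(4) -> b = 1; heap: [0-0 ALLOC][1-4 ALLOC][5-39 FREE]
Op 3: free(a) -> (freed a); heap: [0-0 FREE][1-4 ALLOC][5-39 FREE]
Op 4: c = malloc(1) -> c = 0; heap: [0-0 ALLOC][1-4 ALLOC][5-39 FREE]
Op 5: d = malloc(13) -> d = 5; heap: [0-0 ALLOC][1-4 ALLOC][5-17 ALLOC][18-39 FREE]
Op 6: c = realloc(c, 10) -> c = 18; heap: [0-0 FREE][1-4 ALLOC][5-17 ALLOC][18-27 ALLOC][28-39 FREE]
Op 7: e = malloc(5) -> e = 28; heap: [0-0 FREE][1-4 ALLOC][5-17 ALLOC][18-27 ALLOC][28-32 ALLOC][33-39 FREE]
free(b): b = 1 -> block [1-4 ALLOC]; mark free, coalesce with adjacent free neighbors -> [0-4 FREE][5-17 ALLOC][18-27 ALLOC][28-32 ALLOC][33-39 FREE]

Answer: [0-4 FREE][5-17 ALLOC][18-27 ALLOC][28-32 ALLOC][33-39 FREE]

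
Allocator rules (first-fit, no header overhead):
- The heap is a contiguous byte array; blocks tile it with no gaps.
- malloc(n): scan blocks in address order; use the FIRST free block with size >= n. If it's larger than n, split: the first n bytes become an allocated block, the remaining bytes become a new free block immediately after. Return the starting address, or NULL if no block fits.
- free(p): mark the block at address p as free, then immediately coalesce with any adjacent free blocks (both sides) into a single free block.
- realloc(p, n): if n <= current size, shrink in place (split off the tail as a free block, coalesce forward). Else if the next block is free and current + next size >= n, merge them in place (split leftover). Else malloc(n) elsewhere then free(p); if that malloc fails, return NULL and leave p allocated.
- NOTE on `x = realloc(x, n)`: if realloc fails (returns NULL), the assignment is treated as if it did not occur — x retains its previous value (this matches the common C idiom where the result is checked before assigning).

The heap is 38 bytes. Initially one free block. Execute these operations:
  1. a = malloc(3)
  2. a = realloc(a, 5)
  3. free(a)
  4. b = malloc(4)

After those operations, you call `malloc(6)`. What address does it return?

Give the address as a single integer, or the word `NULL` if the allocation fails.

Answer: 4

Derivation:
Op 1: a = malloc(3) -> a = 0; heap: [0-2 ALLOC][3-37 FREE]
Op 2: a = realloc(a, 5) -> a = 0; heap: [0-4 ALLOC][5-37 FREE]
Op 3: free(a) -> (freed a); heap: [0-37 FREE]
Op 4: b = malloc(4) -> b = 0; heap: [0-3 ALLOC][4-37 FREE]
malloc(6): first-fit scan over [0-3 ALLOC][4-37 FREE] -> 4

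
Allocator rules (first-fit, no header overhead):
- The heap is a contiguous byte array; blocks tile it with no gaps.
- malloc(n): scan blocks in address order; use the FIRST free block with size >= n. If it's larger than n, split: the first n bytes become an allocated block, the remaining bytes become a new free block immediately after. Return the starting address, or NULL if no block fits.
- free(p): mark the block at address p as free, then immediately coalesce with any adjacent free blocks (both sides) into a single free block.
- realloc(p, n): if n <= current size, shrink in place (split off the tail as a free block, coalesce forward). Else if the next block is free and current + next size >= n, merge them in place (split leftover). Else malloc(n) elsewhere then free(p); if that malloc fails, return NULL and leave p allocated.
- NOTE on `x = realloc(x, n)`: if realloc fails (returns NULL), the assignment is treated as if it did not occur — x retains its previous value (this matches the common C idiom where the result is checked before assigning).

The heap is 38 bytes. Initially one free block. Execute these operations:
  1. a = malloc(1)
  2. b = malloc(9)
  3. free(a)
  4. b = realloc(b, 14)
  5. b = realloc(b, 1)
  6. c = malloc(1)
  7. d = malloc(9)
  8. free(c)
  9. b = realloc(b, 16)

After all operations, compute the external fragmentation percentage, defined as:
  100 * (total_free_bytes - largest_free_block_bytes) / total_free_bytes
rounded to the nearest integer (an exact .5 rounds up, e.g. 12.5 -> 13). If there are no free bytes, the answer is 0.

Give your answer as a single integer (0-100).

Op 1: a = malloc(1) -> a = 0; heap: [0-0 ALLOC][1-37 FREE]
Op 2: b = malloc(9) -> b = 1; heap: [0-0 ALLOC][1-9 ALLOC][10-37 FREE]
Op 3: free(a) -> (freed a); heap: [0-0 FREE][1-9 ALLOC][10-37 FREE]
Op 4: b = realloc(b, 14) -> b = 1; heap: [0-0 FREE][1-14 ALLOC][15-37 FREE]
Op 5: b = realloc(b, 1) -> b = 1; heap: [0-0 FREE][1-1 ALLOC][2-37 FREE]
Op 6: c = malloc(1) -> c = 0; heap: [0-0 ALLOC][1-1 ALLOC][2-37 FREE]
Op 7: d = malloc(9) -> d = 2; heap: [0-0 ALLOC][1-1 ALLOC][2-10 ALLOC][11-37 FREE]
Op 8: free(c) -> (freed c); heap: [0-0 FREE][1-1 ALLOC][2-10 ALLOC][11-37 FREE]
Op 9: b = realloc(b, 16) -> b = 11; heap: [0-1 FREE][2-10 ALLOC][11-26 ALLOC][27-37 FREE]
Free blocks: [2 11] total_free=13 largest=11 -> 100*(13-11)/13 = 200/13 ≈ 15.385 -> rounds to 15

Answer: 15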